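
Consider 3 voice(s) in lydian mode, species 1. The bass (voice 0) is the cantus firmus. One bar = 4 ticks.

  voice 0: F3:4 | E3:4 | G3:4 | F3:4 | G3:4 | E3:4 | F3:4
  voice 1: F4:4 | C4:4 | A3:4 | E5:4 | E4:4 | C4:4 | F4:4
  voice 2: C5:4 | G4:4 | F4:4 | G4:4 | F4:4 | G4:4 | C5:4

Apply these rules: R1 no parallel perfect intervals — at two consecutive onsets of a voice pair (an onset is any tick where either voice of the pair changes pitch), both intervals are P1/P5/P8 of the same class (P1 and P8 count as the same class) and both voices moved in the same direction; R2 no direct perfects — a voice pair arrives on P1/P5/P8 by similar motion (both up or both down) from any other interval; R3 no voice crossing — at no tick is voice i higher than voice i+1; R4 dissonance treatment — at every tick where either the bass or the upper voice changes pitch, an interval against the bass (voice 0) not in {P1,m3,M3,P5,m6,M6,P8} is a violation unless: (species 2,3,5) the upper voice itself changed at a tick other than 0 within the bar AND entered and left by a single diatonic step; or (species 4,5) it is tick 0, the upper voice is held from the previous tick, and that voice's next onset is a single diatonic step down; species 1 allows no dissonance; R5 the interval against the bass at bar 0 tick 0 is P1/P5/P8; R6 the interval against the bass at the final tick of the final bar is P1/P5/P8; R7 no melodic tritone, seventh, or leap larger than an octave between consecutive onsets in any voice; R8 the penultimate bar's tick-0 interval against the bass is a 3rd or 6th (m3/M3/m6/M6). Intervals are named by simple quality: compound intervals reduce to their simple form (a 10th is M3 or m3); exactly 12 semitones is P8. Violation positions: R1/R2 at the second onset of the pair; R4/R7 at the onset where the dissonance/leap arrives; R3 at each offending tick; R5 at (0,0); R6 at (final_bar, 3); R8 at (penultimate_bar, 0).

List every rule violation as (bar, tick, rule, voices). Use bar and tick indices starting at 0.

(1, 0, R1, (1, 2))
(2, 0, R4, (0, 1))
(2, 0, R4, (0, 2))
(3, 0, R3, (1, 2))
(3, 0, R4, (0, 1))
(3, 0, R4, (0, 2))
(3, 0, R7, (1,))
(3, 1, R3, (1, 2))
(3, 2, R3, (1, 2))
(3, 3, R3, (1, 2))
(4, 0, R4, (0, 2))
(6, 0, R1, (1, 2))
(6, 0, R2, (0, 1))
(6, 0, R2, (0, 2))

bar 0: v0=F3 v1=F4 v2=C5 downbeat P5
bar 1: v0=E3 v1=C4 v2=G4 downbeat m3
bar 2: v0=G3 v1=A3 v2=F4 downbeat m7
bar 3: v0=F3 v1=E5 v2=G4 downbeat M2
bar 4: v0=G3 v1=E4 v2=F4 downbeat m7
bar 5: v0=E3 v1=C4 v2=G4 downbeat m3
bar 6: v0=F3 v1=F4 v2=C5 downbeat P5
  -> R1 @ bar 1 tick 0 v(1, 2): F4/C5 P5 -> C4/G4 P5 similar
  -> R4 @ bar 2 tick 0 v(0, 1): G3/A3 M2 untreated
  -> R4 @ bar 2 tick 0 v(0, 2): G3/F4 m7 untreated
  -> R3 @ bar 3 tick 0 v(1, 2): E5 above G4
  -> R4 @ bar 3 tick 0 v(0, 1): F3/E5 M7 untreated
  -> R4 @ bar 3 tick 0 v(0, 2): F3/G4 M2 untreated
  -> R7 @ bar 3 tick 0 v(1,): A3->E5 leap 19st
  -> R3 @ bar 3 tick 1 v(1, 2): E5 above G4
  -> R3 @ bar 3 tick 2 v(1, 2): E5 above G4
  -> R3 @ bar 3 tick 3 v(1, 2): E5 above G4
  -> R4 @ bar 4 tick 0 v(0, 2): G3/F4 m7 untreated
  -> R1 @ bar 6 tick 0 v(1, 2): C4/G4 P5 -> F4/C5 P5 similar
  -> R2 @ bar 6 tick 0 v(0, 1): E3/C4 m6 -> F3/F4 P8 similar
  -> R2 @ bar 6 tick 0 v(0, 2): E3/G4 m3 -> F3/C5 P5 similar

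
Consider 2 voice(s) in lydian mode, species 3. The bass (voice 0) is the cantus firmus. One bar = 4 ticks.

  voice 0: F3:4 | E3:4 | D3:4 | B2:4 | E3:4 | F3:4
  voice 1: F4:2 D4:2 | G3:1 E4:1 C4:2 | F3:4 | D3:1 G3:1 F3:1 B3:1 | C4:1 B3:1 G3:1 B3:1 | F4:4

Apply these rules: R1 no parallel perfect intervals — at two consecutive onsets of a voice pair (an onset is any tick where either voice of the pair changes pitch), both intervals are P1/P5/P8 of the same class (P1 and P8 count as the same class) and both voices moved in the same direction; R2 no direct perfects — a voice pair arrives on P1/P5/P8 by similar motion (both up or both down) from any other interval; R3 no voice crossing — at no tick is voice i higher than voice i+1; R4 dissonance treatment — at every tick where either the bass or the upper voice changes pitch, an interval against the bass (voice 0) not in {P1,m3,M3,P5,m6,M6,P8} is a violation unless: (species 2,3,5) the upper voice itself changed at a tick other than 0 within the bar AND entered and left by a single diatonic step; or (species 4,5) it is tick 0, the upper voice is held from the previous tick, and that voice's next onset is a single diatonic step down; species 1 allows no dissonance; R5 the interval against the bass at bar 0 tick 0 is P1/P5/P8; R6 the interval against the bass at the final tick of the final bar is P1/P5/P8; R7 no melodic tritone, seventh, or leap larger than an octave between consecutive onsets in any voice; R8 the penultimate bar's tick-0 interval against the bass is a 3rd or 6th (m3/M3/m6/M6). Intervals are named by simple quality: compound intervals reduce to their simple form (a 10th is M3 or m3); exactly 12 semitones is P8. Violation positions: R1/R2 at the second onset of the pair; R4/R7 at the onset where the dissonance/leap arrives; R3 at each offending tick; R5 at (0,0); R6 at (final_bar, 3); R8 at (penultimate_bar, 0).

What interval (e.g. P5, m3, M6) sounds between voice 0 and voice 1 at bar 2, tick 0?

voice 0=D3 voice 1=F3 -> m3

m3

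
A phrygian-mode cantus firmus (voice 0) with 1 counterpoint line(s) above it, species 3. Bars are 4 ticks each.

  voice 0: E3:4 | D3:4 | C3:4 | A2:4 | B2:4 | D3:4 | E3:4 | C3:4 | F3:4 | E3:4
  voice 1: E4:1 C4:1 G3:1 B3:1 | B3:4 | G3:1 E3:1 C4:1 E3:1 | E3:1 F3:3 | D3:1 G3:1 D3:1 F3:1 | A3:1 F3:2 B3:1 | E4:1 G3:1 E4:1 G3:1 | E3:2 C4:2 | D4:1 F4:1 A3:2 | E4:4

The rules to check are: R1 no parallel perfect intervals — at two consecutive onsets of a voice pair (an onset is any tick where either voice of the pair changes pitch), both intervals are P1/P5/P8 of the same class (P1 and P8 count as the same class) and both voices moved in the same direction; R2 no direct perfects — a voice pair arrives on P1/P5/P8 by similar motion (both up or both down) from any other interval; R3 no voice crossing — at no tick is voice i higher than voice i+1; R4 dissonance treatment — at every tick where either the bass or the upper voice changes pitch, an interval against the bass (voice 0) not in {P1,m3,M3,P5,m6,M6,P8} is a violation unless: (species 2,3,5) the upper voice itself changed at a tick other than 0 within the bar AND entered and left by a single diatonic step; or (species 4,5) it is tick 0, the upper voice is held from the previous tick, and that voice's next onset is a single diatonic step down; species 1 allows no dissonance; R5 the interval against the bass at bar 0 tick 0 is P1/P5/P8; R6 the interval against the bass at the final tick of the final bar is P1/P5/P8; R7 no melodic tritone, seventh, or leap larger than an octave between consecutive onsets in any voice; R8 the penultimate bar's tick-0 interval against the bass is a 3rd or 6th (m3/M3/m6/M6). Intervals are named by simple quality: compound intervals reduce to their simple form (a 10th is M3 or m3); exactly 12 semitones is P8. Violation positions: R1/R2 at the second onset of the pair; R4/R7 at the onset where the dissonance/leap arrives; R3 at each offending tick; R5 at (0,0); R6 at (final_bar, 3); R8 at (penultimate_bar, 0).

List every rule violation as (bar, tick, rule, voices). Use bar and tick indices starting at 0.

bar 0: v0=E3 v1=E4 downbeat P8
bar 1: v0=D3 v1=B3 downbeat M6
bar 2: v0=C3 v1=G3 downbeat P5
bar 3: v0=A2 v1=E3 downbeat P5
bar 4: v0=B2 v1=D3 downbeat m3
bar 5: v0=D3 v1=A3 downbeat P5
bar 6: v0=E3 v1=E4 downbeat P8
bar 7: v0=C3 v1=E3 downbeat M3
bar 8: v0=F3 v1=D4 downbeat M6
bar 9: v0=E3 v1=E4 downbeat P8
  -> R2 @ bar 2 tick 0 v(0, 1): D3/B3 M6 -> C3/G3 P5 similar
  -> R4 @ bar 4 tick 3 v(0, 1): B2/F3 TT untreated
  -> R2 @ bar 5 tick 0 v(0, 1): B2/F3 TT -> D3/A3 P5 similar
  -> R7 @ bar 5 tick 3 v(1,): F3->B3 leap 6st
  -> R2 @ bar 6 tick 0 v(0, 1): D3/B3 M6 -> E3/E4 P8 similar

(2, 0, R2, (0, 1))
(4, 3, R4, (0, 1))
(5, 0, R2, (0, 1))
(5, 3, R7, (1,))
(6, 0, R2, (0, 1))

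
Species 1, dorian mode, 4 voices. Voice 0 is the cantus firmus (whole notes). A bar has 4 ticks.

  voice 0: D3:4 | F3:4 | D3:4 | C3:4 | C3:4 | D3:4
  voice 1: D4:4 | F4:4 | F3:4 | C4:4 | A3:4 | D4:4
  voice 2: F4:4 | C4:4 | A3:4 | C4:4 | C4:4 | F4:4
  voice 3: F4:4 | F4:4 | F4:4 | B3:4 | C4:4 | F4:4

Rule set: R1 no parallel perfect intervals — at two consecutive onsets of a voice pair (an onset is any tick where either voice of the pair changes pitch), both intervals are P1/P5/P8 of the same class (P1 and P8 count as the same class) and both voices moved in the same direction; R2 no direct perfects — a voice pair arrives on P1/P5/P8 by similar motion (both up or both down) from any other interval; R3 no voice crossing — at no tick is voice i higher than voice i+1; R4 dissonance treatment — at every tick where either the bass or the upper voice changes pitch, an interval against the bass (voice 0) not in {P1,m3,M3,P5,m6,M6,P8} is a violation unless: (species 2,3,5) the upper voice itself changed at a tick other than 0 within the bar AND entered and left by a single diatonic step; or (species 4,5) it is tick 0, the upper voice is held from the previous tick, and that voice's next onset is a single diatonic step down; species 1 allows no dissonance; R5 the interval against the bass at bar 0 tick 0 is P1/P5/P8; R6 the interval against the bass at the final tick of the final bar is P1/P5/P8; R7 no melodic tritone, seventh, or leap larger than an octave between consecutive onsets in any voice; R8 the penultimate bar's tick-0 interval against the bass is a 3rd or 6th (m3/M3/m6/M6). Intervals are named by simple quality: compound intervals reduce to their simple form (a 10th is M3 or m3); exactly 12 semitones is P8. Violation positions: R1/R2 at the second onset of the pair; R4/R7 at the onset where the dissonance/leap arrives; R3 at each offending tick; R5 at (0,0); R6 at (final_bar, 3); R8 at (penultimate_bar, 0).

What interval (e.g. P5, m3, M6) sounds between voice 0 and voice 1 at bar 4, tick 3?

voice 0=C3 voice 1=A3 -> M6

M6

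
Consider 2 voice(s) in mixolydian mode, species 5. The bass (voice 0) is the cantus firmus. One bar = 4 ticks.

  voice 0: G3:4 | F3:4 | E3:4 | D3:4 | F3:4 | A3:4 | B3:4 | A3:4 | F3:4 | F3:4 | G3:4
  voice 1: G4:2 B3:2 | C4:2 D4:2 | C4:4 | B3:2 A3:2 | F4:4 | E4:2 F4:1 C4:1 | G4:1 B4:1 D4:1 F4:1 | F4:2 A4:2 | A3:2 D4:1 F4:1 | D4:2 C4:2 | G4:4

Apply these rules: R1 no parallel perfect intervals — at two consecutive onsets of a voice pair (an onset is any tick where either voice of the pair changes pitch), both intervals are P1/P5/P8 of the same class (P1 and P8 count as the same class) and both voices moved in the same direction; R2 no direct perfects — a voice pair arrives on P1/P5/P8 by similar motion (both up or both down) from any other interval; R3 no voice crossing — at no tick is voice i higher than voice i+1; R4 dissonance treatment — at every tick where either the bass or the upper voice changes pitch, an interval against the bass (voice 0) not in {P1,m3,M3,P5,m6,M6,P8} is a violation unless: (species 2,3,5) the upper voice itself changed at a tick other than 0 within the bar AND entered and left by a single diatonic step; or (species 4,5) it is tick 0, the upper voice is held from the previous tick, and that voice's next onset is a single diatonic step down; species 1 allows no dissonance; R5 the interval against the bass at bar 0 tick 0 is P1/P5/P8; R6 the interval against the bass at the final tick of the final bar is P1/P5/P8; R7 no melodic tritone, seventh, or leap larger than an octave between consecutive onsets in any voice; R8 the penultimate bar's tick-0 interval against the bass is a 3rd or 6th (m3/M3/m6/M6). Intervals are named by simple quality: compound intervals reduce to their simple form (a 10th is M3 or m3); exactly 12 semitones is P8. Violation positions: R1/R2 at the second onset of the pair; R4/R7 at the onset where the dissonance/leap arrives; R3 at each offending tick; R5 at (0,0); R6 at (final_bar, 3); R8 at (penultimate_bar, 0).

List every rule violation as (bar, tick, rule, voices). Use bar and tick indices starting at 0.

(4, 0, R2, (0, 1))
(6, 3, R4, (0, 1))
(10, 0, R2, (0, 1))

bar 0: v0=G3 v1=G4 downbeat P8
bar 1: v0=F3 v1=C4 downbeat P5
bar 2: v0=E3 v1=C4 downbeat m6
bar 3: v0=D3 v1=B3 downbeat M6
bar 4: v0=F3 v1=F4 downbeat P8
bar 5: v0=A3 v1=E4 downbeat P5
bar 6: v0=B3 v1=G4 downbeat m6
bar 7: v0=A3 v1=F4 downbeat m6
bar 8: v0=F3 v1=A3 downbeat M3
bar 9: v0=F3 v1=D4 downbeat M6
bar 10: v0=G3 v1=G4 downbeat P8
  -> R2 @ bar 4 tick 0 v(0, 1): D3/A3 P5 -> F3/F4 P8 similar
  -> R4 @ bar 6 tick 3 v(0, 1): B3/F4 TT untreated
  -> R2 @ bar 10 tick 0 v(0, 1): F3/C4 P5 -> G3/G4 P8 similar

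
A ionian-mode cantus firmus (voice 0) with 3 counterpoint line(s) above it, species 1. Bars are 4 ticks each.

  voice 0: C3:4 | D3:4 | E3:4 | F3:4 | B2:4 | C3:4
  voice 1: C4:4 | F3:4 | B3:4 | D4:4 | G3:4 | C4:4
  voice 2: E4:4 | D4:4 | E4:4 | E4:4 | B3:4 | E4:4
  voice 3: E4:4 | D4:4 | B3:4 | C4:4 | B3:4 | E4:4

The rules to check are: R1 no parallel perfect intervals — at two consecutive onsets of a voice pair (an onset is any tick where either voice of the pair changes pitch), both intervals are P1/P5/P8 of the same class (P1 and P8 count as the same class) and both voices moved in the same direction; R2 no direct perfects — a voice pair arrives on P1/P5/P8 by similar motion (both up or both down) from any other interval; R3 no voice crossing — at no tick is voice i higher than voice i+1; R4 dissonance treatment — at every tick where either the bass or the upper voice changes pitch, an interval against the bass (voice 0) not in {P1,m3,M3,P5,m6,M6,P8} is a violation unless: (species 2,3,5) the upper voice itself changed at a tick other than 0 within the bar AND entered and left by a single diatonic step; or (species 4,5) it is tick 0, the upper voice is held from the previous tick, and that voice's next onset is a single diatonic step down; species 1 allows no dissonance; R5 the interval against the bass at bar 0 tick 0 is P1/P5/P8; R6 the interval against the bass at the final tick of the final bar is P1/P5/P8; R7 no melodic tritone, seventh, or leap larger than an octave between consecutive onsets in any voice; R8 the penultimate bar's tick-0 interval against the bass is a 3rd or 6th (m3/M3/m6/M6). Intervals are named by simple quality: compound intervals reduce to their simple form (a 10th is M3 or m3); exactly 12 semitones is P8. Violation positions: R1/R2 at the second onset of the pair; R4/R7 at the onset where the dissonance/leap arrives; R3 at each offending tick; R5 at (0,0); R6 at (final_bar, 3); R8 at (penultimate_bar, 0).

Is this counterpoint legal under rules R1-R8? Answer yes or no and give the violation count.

bar 0: v0=C3 v1=C4 v2=E4 v3=E4 (M3)
bar 1: v0=D3 v1=F3 v2=D4 v3=D4 (P8)
bar 2: v0=E3 v1=B3 v2=E4 v3=B3 (P5)
bar 3: v0=F3 v1=D4 v2=E4 v3=C4 (P5)
bar 4: v0=B2 v1=G3 v2=B3 v3=B3 (P8)
bar 5: v0=C3 v1=C4 v2=E4 v3=E4 (M3)
  R5 @ bar0.0: opens on M3
  R5 @ bar0.0: opens on M3
  R1 @ bar1.0: E4/E4 P1 -> D4/D4 P1 similar
  R1 @ bar2.0: D3/D4 P8 -> E3/E4 P8 similar
  R2 @ bar2.0: D3/F3 m3 -> E3/B3 P5 similar
  R3 @ bar2.0: E4 above B3
  R7 @ bar2.0: F3->B3 leap 6st
  R3 @ bar2.1: E4 above B3
  R3 @ bar2.2: E4 above B3
  R3 @ bar2.3: E4 above B3
  R1 @ bar3.0: E3/B3 P5 -> F3/C4 P5 similar
  R3 @ bar3.0: E4 above C4
  R4 @ bar3.0: F3/E4 M7 untreated
  R3 @ bar3.1: E4 above C4
  R3 @ bar3.2: E4 above C4
  R3 @ bar3.3: E4 above C4
  R2 @ bar4.0: F3/E4 M7 -> B2/B3 P8 similar
  R2 @ bar4.0: F3/C4 P5 -> B2/B3 P8 similar
  R2 @ bar4.0: E4/C4 M3 -> B3/B3 P1 similar
  R7 @ bar4.0: F3->B2 leap 6st
  R8 @ bar4.0: penult P8 not 3rd/6th
  R8 @ bar4.0: penult P8 not 3rd/6th
  R1 @ bar5.0: B3/B3 P1 -> E4/E4 P1 similar
  R2 @ bar5.0: B2/G3 m6 -> C3/C4 P8 similar
  R6 @ bar5.3: closes on M3
  R6 @ bar5.3: closes on M3

No (26 violations)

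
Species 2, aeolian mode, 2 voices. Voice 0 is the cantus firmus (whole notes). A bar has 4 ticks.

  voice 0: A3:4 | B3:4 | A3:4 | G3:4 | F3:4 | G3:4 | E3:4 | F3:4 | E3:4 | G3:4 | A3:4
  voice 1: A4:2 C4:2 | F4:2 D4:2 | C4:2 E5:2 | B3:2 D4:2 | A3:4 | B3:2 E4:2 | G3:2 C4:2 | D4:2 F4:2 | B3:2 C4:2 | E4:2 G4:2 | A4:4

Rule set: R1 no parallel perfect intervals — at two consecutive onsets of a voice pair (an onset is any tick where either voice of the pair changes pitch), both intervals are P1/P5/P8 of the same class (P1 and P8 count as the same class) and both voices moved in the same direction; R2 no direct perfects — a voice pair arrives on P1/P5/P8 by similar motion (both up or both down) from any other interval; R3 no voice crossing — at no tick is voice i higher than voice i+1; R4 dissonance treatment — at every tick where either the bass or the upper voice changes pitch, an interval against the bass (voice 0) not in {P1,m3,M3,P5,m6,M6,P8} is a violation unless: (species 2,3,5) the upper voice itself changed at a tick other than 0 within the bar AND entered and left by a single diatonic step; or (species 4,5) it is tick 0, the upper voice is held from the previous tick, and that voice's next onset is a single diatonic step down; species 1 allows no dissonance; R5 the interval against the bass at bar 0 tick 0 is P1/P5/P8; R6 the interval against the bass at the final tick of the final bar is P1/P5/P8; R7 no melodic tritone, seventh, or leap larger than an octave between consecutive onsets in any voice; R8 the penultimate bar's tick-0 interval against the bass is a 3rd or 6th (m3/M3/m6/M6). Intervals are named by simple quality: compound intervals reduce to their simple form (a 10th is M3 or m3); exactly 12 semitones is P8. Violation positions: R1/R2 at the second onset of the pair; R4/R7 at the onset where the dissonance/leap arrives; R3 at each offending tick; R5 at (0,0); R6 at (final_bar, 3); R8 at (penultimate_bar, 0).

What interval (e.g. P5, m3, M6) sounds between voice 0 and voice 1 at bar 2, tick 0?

m3

voice 0=A3 voice 1=C4 -> m3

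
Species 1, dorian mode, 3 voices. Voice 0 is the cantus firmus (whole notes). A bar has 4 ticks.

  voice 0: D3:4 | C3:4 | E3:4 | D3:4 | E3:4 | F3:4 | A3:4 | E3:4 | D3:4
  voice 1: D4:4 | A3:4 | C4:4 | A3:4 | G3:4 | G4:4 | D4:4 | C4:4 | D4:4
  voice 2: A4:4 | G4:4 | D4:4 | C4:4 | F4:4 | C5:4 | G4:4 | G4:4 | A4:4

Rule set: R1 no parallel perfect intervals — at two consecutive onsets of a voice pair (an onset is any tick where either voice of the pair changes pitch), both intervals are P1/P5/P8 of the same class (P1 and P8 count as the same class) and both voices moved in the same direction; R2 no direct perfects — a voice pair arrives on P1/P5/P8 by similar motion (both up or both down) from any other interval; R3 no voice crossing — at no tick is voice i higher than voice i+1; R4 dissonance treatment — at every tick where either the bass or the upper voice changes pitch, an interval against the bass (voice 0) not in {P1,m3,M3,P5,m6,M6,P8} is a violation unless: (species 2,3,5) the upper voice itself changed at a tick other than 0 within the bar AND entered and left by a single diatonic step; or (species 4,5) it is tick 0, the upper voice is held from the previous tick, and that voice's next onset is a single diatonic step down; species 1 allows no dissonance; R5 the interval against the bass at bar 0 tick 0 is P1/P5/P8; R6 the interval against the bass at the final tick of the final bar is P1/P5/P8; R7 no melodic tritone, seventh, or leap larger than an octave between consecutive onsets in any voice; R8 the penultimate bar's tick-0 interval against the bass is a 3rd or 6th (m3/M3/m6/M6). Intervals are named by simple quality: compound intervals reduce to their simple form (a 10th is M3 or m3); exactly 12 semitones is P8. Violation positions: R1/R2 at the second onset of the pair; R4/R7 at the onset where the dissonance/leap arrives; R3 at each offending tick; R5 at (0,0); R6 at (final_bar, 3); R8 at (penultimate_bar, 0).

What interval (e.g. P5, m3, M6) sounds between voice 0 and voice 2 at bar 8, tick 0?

P5

voice 0=D3 voice 2=A4 -> P5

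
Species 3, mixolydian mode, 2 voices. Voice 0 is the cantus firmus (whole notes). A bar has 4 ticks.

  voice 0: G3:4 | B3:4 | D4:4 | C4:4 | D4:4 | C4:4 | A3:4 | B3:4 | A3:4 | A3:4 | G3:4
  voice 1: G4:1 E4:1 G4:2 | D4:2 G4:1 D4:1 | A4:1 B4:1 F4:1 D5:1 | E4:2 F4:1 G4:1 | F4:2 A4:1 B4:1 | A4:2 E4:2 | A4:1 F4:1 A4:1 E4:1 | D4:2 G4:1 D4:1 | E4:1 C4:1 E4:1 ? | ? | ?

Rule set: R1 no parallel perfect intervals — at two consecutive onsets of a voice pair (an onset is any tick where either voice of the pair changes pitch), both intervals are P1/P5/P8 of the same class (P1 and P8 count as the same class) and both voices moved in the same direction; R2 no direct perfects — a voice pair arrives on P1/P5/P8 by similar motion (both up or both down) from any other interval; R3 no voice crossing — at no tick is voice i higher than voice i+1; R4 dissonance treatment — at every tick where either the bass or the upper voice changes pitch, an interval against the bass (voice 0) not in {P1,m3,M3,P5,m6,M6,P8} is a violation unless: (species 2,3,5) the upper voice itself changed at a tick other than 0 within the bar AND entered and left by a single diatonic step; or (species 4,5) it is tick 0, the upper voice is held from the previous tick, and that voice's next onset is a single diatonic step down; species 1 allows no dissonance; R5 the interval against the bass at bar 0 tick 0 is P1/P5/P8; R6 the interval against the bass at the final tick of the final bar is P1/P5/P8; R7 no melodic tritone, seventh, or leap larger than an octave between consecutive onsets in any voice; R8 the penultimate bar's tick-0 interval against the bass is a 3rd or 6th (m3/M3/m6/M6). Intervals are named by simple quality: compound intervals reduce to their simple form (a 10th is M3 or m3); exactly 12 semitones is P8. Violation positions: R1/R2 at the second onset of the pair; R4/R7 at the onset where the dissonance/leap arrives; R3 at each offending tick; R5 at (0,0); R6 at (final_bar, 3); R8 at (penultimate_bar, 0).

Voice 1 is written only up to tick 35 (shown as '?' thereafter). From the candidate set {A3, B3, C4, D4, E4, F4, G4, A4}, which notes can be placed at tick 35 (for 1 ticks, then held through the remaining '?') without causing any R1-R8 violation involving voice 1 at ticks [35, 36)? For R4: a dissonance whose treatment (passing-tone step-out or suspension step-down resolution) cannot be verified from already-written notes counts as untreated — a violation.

A3: legal
B3: violates R4
C4: legal
D4: violates R4
E4: legal
F4: legal
G4: violates R4
A4: legal

{A3, A4, C4, E4, F4}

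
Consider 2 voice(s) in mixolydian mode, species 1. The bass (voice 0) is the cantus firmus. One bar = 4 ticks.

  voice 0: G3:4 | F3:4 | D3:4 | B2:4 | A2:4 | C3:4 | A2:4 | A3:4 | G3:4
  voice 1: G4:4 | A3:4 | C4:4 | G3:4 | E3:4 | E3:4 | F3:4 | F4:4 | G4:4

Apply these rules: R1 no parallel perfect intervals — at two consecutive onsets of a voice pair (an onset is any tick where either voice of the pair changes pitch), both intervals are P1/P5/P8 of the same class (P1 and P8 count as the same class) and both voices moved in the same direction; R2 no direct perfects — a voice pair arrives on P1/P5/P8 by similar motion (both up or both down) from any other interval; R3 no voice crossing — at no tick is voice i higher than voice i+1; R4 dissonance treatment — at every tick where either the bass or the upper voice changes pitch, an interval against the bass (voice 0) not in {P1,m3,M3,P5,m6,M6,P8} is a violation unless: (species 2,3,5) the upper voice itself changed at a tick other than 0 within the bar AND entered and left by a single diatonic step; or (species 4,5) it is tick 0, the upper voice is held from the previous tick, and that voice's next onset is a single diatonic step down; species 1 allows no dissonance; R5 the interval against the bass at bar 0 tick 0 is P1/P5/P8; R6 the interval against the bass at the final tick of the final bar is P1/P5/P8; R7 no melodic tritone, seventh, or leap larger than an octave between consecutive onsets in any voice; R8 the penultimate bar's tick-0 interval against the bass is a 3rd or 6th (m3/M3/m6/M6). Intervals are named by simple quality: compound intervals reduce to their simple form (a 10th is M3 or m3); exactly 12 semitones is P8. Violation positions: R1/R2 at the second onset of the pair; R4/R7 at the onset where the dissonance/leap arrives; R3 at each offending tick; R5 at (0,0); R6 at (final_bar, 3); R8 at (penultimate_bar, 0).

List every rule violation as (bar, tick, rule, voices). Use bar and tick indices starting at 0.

(1, 0, R7, (1,))
(2, 0, R4, (0, 1))
(4, 0, R2, (0, 1))

bar 0: v0=G3 v1=G4 downbeat P8
bar 1: v0=F3 v1=A3 downbeat M3
bar 2: v0=D3 v1=C4 downbeat m7
bar 3: v0=B2 v1=G3 downbeat m6
bar 4: v0=A2 v1=E3 downbeat P5
bar 5: v0=C3 v1=E3 downbeat M3
bar 6: v0=A2 v1=F3 downbeat m6
bar 7: v0=A3 v1=F4 downbeat m6
bar 8: v0=G3 v1=G4 downbeat P8
  -> R7 @ bar 1 tick 0 v(1,): G4->A3 leap 10st
  -> R4 @ bar 2 tick 0 v(0, 1): D3/C4 m7 untreated
  -> R2 @ bar 4 tick 0 v(0, 1): B2/G3 m6 -> A2/E3 P5 similar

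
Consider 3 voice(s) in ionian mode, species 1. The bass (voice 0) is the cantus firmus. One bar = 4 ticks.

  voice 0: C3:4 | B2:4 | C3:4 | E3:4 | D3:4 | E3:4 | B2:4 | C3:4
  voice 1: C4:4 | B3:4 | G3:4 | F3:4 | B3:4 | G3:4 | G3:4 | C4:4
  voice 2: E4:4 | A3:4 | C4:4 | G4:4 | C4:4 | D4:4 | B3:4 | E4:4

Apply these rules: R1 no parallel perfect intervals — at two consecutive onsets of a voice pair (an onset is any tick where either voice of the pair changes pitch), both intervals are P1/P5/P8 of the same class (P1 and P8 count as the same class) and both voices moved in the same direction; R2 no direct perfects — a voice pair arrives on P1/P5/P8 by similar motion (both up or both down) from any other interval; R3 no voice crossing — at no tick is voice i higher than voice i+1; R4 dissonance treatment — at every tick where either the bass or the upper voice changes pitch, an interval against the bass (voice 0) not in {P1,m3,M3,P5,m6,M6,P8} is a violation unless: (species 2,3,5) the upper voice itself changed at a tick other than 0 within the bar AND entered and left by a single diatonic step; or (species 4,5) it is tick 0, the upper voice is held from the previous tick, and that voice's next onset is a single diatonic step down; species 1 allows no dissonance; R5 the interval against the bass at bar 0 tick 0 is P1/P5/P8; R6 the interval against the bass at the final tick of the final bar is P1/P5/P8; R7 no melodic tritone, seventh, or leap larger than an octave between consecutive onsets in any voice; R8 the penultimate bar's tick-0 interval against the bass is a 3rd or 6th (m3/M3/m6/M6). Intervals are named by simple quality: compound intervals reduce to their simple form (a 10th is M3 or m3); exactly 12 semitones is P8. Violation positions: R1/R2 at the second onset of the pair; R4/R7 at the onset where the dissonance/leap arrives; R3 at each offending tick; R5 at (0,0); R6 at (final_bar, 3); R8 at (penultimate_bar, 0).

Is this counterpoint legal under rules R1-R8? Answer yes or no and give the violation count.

bar 0: v0=C3 v1=C4 v2=E4 (M3)
bar 1: v0=B2 v1=B3 v2=A3 (m7)
bar 2: v0=C3 v1=G3 v2=C4 (P8)
bar 3: v0=E3 v1=F3 v2=G4 (m3)
bar 4: v0=D3 v1=B3 v2=C4 (m7)
bar 5: v0=E3 v1=G3 v2=D4 (m7)
bar 6: v0=B2 v1=G3 v2=B3 (P8)
bar 7: v0=C3 v1=C4 v2=E4 (M3)
  R5 @ bar0.0: opens on M3
  R1 @ bar1.0: C3/C4 P8 -> B2/B3 P8 similar
  R3 @ bar1.0: B3 above A3
  R4 @ bar1.0: B2/A3 m7 untreated
  R3 @ bar1.1: B3 above A3
  R3 @ bar1.2: B3 above A3
  R3 @ bar1.3: B3 above A3
  R2 @ bar2.0: B2/A3 m7 -> C3/C4 P8 similar
  R4 @ bar3.0: E3/F3 m2 untreated
  R4 @ bar4.0: D3/C4 m7 untreated
  R7 @ bar4.0: F3->B3 leap 6st
  R4 @ bar5.0: E3/D4 m7 untreated
  R2 @ bar6.0: E3/D4 m7 -> B2/B3 P8 similar
  R8 @ bar6.0: penult P8 not 3rd/6th
  R2 @ bar7.0: B2/G3 m6 -> C3/C4 P8 similar
  R6 @ bar7.3: closes on M3

No (16 violations)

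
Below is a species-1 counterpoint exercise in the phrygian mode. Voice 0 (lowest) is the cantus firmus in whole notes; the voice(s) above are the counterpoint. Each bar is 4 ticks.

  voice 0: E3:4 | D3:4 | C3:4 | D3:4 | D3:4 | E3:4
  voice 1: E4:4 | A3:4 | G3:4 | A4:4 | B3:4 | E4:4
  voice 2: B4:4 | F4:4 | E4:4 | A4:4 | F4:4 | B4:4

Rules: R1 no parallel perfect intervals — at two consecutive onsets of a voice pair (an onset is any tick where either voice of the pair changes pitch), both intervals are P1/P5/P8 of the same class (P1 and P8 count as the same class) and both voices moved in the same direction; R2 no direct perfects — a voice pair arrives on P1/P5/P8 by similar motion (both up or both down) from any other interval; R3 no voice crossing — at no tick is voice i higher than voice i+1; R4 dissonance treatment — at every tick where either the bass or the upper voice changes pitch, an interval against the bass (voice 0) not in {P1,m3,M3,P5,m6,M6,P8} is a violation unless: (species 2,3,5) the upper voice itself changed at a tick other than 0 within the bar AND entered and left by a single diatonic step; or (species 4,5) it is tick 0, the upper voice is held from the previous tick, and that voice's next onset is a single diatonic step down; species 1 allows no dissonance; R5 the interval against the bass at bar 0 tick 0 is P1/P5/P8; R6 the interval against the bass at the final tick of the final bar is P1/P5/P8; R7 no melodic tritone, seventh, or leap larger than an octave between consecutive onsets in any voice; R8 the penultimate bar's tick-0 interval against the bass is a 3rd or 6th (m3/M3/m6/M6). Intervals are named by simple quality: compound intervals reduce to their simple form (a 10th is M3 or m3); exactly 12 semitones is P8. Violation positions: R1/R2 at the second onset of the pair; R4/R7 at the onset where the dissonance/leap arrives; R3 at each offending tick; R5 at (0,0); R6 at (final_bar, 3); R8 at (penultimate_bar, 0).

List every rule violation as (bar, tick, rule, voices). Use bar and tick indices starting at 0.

(1, 0, R2, (0, 1))
(1, 0, R7, (2,))
(2, 0, R1, (0, 1))
(3, 0, R1, (0, 1))
(3, 0, R2, (0, 2))
(3, 0, R2, (1, 2))
(3, 0, R7, (1,))
(4, 0, R7, (1,))
(5, 0, R2, (0, 1))
(5, 0, R2, (0, 2))
(5, 0, R2, (1, 2))
(5, 0, R7, (2,))

bar 0: v0=E3 v1=E4 v2=B4 downbeat P5
bar 1: v0=D3 v1=A3 v2=F4 downbeat m3
bar 2: v0=C3 v1=G3 v2=E4 downbeat M3
bar 3: v0=D3 v1=A4 v2=A4 downbeat P5
bar 4: v0=D3 v1=B3 v2=F4 downbeat m3
bar 5: v0=E3 v1=E4 v2=B4 downbeat P5
  -> R2 @ bar 1 tick 0 v(0, 1): E3/E4 P8 -> D3/A3 P5 similar
  -> R7 @ bar 1 tick 0 v(2,): B4->F4 leap 6st
  -> R1 @ bar 2 tick 0 v(0, 1): D3/A3 P5 -> C3/G3 P5 similar
  -> R1 @ bar 3 tick 0 v(0, 1): C3/G3 P5 -> D3/A4 P5 similar
  -> R2 @ bar 3 tick 0 v(0, 2): C3/E4 M3 -> D3/A4 P5 similar
  -> R2 @ bar 3 tick 0 v(1, 2): G3/E4 M6 -> A4/A4 P1 similar
  -> R7 @ bar 3 tick 0 v(1,): G3->A4 leap 14st
  -> R7 @ bar 4 tick 0 v(1,): A4->B3 leap 10st
  -> R2 @ bar 5 tick 0 v(0, 1): D3/B3 M6 -> E3/E4 P8 similar
  -> R2 @ bar 5 tick 0 v(0, 2): D3/F4 m3 -> E3/B4 P5 similar
  -> R2 @ bar 5 tick 0 v(1, 2): B3/F4 TT -> E4/B4 P5 similar
  -> R7 @ bar 5 tick 0 v(2,): F4->B4 leap 6st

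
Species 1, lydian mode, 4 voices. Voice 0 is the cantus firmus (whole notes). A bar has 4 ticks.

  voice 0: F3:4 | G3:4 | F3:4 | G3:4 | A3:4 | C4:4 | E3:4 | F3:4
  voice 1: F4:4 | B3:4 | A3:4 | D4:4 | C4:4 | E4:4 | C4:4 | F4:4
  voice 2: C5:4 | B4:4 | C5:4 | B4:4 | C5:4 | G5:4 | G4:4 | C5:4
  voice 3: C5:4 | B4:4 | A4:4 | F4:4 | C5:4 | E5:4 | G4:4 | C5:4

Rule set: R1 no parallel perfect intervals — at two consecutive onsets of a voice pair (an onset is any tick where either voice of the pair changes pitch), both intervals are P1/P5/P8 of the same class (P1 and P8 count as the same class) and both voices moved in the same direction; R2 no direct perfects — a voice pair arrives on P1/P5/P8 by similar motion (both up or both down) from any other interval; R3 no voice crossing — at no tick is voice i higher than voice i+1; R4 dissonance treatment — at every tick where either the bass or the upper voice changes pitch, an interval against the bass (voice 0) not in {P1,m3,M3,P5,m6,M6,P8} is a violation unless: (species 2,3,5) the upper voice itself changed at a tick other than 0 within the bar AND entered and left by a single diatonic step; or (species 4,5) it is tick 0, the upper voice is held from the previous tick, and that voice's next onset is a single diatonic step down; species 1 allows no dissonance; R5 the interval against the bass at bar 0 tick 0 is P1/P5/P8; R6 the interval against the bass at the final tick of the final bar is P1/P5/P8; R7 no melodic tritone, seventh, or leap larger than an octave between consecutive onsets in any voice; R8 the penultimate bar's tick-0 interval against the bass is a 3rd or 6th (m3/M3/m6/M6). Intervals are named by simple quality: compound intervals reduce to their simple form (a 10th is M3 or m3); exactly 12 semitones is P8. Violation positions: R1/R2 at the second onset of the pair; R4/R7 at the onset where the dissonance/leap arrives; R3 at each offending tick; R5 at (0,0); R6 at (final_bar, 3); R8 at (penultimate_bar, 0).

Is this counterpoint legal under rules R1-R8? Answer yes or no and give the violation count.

bar 0: v0=F3 v1=F4 v2=C5 v3=C5 (P5)
bar 1: v0=G3 v1=B3 v2=B4 v3=B4 (M3)
bar 2: v0=F3 v1=A3 v2=C5 v3=A4 (M3)
bar 3: v0=G3 v1=D4 v2=B4 v3=F4 (m7)
bar 4: v0=A3 v1=C4 v2=C5 v3=C5 (m3)
bar 5: v0=C4 v1=E4 v2=G5 v3=E5 (M3)
bar 6: v0=E3 v1=C4 v2=G4 v3=G4 (m3)
bar 7: v0=F3 v1=F4 v2=C5 v3=C5 (P5)
  R1 @ bar1.0: C5/C5 P1 -> B4/B4 P1 similar
  R2 @ bar1.0: F4/C5 P5 -> B3/B4 P8 similar
  R2 @ bar1.0: F4/C5 P5 -> B3/B4 P8 similar
  R7 @ bar1.0: F4->B3 leap 6st
  R1 @ bar2.0: B3/B4 P8 -> A3/A4 P8 similar
  R3 @ bar2.0: C5 above A4
  R3 @ bar2.1: C5 above A4
  R3 @ bar2.2: C5 above A4
  R3 @ bar2.3: C5 above A4
  R2 @ bar3.0: F3/A3 M3 -> G3/D4 P5 similar
  R3 @ bar3.0: B4 above F4
  R4 @ bar3.0: G3/F4 m7 untreated
  R3 @ bar3.1: B4 above F4
  R3 @ bar3.2: B4 above F4
  R3 @ bar3.3: B4 above F4
  R2 @ bar4.0: B4/F4 TT -> C5/C5 P1 similar
  R1 @ bar5.0: C4/C5 P8 -> E4/E5 P8 similar
  R2 @ bar5.0: A3/C5 m3 -> C4/G5 P5 similar
  R3 @ bar5.0: G5 above E5
  R3 @ bar5.1: G5 above E5
  R3 @ bar5.2: G5 above E5
  R3 @ bar5.3: G5 above E5
  R2 @ bar6.0: E4/G5 m3 -> C4/G4 P5 similar
  R2 @ bar6.0: E4/E5 P8 -> C4/G4 P5 similar
  R2 @ bar6.0: G5/E5 m3 -> G4/G4 P1 similar
  R1 @ bar7.0: C4/G4 P5 -> F4/C5 P5 similar
  R1 @ bar7.0: C4/G4 P5 -> F4/C5 P5 similar
  R1 @ bar7.0: G4/G4 P1 -> C5/C5 P1 similar
  R2 @ bar7.0: E3/C4 m6 -> F3/F4 P8 similar
  R2 @ bar7.0: E3/G4 m3 -> F3/C5 P5 similar
  R2 @ bar7.0: E3/G4 m3 -> F3/C5 P5 similar

No (31 violations)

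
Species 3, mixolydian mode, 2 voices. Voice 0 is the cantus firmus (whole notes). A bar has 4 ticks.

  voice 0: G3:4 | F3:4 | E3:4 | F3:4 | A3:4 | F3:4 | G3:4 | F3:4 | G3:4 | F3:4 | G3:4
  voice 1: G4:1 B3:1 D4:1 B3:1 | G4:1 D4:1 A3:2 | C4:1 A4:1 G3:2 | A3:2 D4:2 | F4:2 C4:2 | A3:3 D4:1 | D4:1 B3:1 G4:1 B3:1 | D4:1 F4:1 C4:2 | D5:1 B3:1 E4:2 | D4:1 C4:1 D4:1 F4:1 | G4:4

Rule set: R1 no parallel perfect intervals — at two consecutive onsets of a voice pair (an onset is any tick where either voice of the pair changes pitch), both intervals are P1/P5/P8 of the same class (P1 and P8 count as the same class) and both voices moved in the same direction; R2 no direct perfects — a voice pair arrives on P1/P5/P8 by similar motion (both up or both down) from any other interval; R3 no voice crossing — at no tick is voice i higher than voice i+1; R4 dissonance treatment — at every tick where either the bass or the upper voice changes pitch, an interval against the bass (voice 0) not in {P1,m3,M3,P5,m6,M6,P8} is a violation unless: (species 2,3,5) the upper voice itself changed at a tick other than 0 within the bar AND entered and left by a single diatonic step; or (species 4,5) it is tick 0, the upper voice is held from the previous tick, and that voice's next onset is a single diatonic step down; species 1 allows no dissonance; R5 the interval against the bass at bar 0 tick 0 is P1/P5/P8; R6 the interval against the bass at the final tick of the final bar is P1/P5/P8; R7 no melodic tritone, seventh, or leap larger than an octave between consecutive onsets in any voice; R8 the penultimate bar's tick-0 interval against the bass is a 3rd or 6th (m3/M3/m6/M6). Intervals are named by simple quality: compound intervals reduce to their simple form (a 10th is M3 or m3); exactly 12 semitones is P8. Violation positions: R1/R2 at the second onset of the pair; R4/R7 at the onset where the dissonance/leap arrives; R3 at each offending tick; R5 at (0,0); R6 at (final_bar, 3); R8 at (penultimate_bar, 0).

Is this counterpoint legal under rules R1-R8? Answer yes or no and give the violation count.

bar 0: v0=G3 v1=G4 (P8)
bar 1: v0=F3 v1=G4 (M2)
bar 2: v0=E3 v1=C4 (m6)
bar 3: v0=F3 v1=A3 (M3)
bar 4: v0=A3 v1=F4 (m6)
bar 5: v0=F3 v1=A3 (M3)
bar 6: v0=G3 v1=D4 (P5)
bar 7: v0=F3 v1=D4 (M6)
bar 8: v0=G3 v1=D5 (P5)
bar 9: v0=F3 v1=D4 (M6)
bar 10: v0=G3 v1=G4 (P8)
  R4 @ bar1.0: F3/G4 M2 untreated
  R4 @ bar2.1: E3/A4 P4 untreated
  R7 @ bar2.2: A4->G3 leap 14st
  R1 @ bar8.0: F3/C4 P5 -> G3/D5 P5 similar
  R7 @ bar8.0: C4->D5 leap 14st
  R7 @ bar8.1: D5->B3 leap 15st
  R1 @ bar10.0: F3/F4 P8 -> G3/G4 P8 similar

No (7 violations)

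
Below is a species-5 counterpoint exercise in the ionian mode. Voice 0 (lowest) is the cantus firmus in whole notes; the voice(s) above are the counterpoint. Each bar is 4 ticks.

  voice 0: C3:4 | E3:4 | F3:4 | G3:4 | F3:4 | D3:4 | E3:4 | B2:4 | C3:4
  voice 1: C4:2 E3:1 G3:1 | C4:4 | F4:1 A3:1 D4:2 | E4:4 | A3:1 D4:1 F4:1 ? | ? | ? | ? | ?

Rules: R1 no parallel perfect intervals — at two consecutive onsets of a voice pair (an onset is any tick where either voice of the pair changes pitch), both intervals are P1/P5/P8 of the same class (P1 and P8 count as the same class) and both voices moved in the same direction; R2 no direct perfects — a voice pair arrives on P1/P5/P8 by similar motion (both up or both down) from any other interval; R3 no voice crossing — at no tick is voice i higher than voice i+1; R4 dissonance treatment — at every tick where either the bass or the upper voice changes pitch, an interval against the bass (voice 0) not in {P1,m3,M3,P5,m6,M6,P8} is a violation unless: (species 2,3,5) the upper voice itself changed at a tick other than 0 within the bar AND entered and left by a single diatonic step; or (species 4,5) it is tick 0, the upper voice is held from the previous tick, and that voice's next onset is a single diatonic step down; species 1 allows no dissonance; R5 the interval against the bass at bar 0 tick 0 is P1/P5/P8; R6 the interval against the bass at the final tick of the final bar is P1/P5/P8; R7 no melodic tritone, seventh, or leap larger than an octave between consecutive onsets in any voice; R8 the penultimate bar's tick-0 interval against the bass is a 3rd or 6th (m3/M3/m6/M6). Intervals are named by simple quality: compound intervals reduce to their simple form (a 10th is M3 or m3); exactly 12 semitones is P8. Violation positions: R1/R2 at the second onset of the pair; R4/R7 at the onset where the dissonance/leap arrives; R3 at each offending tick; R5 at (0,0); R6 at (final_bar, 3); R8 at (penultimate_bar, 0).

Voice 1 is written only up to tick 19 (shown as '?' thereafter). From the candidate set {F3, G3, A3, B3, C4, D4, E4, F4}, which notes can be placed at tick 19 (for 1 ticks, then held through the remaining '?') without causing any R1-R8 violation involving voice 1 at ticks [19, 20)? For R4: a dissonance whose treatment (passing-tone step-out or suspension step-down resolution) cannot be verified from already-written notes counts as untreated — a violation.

{A3, C4, D4, F3, F4}

F3: legal
G3: violates R4,R7
A3: legal
B3: violates R4,R7
C4: legal
D4: legal
E4: violates R4
F4: legal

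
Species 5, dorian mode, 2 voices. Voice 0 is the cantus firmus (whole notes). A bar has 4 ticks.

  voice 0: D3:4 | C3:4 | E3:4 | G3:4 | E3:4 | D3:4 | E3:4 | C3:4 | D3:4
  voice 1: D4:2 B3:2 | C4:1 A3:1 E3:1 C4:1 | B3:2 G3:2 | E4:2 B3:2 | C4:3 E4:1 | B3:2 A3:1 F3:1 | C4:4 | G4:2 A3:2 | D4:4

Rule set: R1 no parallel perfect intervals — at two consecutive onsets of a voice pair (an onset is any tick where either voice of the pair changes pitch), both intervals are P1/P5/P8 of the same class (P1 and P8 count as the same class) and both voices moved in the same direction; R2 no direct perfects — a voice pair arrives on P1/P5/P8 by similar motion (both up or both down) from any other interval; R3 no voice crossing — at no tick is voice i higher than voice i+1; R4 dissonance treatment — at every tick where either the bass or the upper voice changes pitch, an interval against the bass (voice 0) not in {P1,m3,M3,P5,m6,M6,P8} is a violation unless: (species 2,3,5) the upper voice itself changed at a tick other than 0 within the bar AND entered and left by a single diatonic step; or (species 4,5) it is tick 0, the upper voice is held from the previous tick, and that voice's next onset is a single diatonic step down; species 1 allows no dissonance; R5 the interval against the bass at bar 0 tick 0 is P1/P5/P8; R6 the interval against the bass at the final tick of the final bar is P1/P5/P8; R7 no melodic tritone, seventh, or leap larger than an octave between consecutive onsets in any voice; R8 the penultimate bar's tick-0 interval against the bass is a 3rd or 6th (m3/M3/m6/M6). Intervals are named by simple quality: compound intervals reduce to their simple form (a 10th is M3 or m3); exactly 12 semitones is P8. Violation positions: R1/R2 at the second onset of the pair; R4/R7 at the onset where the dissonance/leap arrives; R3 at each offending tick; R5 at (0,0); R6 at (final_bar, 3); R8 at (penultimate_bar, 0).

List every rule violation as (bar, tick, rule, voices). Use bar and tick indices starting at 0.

bar 0: v0=D3 v1=D4 downbeat P8
bar 1: v0=C3 v1=C4 downbeat P8
bar 2: v0=E3 v1=B3 downbeat P5
bar 3: v0=G3 v1=E4 downbeat M6
bar 4: v0=E3 v1=C4 downbeat m6
bar 5: v0=D3 v1=B3 downbeat M6
bar 6: v0=E3 v1=C4 downbeat m6
bar 7: v0=C3 v1=G4 downbeat P5
bar 8: v0=D3 v1=D4 downbeat P8
  -> R8 @ bar 7 tick 0 v(0, 1): penult P5 not 3rd/6th
  -> R7 @ bar 7 tick 2 v(1,): G4->A3 leap 10st
  -> R2 @ bar 8 tick 0 v(0, 1): C3/A3 M6 -> D3/D4 P8 similar

(7, 0, R8, (0, 1))
(7, 2, R7, (1,))
(8, 0, R2, (0, 1))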